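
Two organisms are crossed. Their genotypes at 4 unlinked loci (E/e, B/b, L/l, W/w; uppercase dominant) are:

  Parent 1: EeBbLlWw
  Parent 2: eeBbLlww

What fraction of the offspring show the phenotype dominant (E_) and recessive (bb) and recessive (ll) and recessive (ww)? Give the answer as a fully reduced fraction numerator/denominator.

P(E_ bb ll ww) = 1/64

EeBbLlWw gametes: EBLW×1, EBLw×1, EBlW×1, EBlw×1, EbLW×1, EbLw×1, EblW×1, Eblw×1, eBLW×1, eBLw×1, eBlW×1, eBlw×1, ebLW×1, ebLw×1, eblW×1, eblw×1
eeBbLlww gametes: eBLw×4, eBlw×4, ebLw×4, eblw×4
EeBbLlWw×eeBbLlww grid (16·16=256): EeBBLLWw=4 EeBBLLww=4 EeBBLlWw=8 EeBBLlww=8 EeBBllWw=4 EeBBllww=4 EeBbLLWw=8 EeBbLLww=8 EeBbLlWw=16 EeBbLlww=16 EeBbllWw=8 EeBbllww=8 EebbLLWw=4 EebbLLww=4 EebbLlWw=8 EebbLlww=8 EebbllWw=4 Eebbllww=4 eeBBLLWw=4 eeBBLLww=4 eeBBLlWw=8 eeBBLlww=8 eeBBllWw=4 eeBBllww=4 eeBbLLWw=8 eeBbLLww=8 eeBbLlWw=16 eeBbLlww=16 eeBbllWw=8 eeBbllww=8 eebbLLWw=4 eebbLLww=4 eebbLlWw=8 eebbLlww=8 eebbllWw=4 eebbllww=4
E_ bb ll ww hits 4/256; gcd=4; 4÷4/256÷4 = 1/64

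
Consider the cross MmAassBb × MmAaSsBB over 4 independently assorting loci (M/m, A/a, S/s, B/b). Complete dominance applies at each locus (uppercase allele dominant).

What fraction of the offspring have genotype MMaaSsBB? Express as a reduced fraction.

P(MMaaSsBB) = 1/64

MmAassBb gametes: MAsB×2, MAsb×2, MasB×2, Masb×2, mAsB×2, mAsb×2, masB×2, masb×2
MmAaSsBB gametes: MASB×2, MAsB×2, MaSB×2, MasB×2, mASB×2, mAsB×2, maSB×2, masB×2
MmAassBb×MmAaSsBB grid (16·16=256): MMAASsBB=4 MMAASsBb=4 MMAAssBB=4 MMAAssBb=4 MMAaSsBB=8 MMAaSsBb=8 MMAassBB=8 MMAassBb=8 MMaaSsBB=4 MMaaSsBb=4 MMaassBB=4 MMaassBb=4 MmAASsBB=8 MmAASsBb=8 MmAAssBB=8 MmAAssBb=8 MmAaSsBB=16 MmAaSsBb=16 MmAassBB=16 MmAassBb=16 MmaaSsBB=8 MmaaSsBb=8 MmaassBB=8 MmaassBb=8 mmAASsBB=4 mmAASsBb=4 mmAAssBB=4 mmAAssBb=4 mmAaSsBB=8 mmAaSsBb=8 mmAassBB=8 mmAassBb=8 mmaaSsBB=4 mmaaSsBb=4 mmaassBB=4 mmaassBb=4
MMaaSsBB hits 4/256; gcd=4; 4÷4/256÷4 = 1/64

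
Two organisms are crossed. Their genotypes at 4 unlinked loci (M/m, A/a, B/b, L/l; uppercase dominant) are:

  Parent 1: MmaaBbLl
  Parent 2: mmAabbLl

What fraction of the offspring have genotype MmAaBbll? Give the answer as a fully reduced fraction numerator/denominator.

MmaaBbLl gametes: MaBL×2, MaBl×2, MabL×2, Mabl×2, maBL×2, maBl×2, mabL×2, mabl×2
mmAabbLl gametes: mAbL×4, mAbl×4, mabL×4, mabl×4
MmaaBbLl×mmAabbLl grid (16·16=256): MmAaBbLL=8 MmAaBbLl=16 MmAaBbll=8 MmAabbLL=8 MmAabbLl=16 MmAabbll=8 MmaaBbLL=8 MmaaBbLl=16 MmaaBbll=8 MmaabbLL=8 MmaabbLl=16 Mmaabbll=8 mmAaBbLL=8 mmAaBbLl=16 mmAaBbll=8 mmAabbLL=8 mmAabbLl=16 mmAabbll=8 mmaaBbLL=8 mmaaBbLl=16 mmaaBbll=8 mmaabbLL=8 mmaabbLl=16 mmaabbll=8
MmAaBbll hits 8/256; gcd=8; 8÷8/256÷8 = 1/32

P(MmAaBbll) = 1/32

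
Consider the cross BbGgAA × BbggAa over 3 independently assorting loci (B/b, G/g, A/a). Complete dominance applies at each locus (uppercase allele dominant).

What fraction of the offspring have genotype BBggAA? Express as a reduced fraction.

BbGgAA gametes: BGA×2, BgA×2, bGA×2, bgA×2
BbggAa gametes: BgA×2, Bga×2, bgA×2, bga×2
BbGgAA×BbggAa grid (8·8=64): BBGgAA=4 BBGgAa=4 BBggAA=4 BBggAa=4 BbGgAA=8 BbGgAa=8 BbggAA=8 BbggAa=8 bbGgAA=4 bbGgAa=4 bbggAA=4 bbggAa=4
BBggAA hits 4/64; gcd=4; 4÷4/64÷4 = 1/16

P(BBggAA) = 1/16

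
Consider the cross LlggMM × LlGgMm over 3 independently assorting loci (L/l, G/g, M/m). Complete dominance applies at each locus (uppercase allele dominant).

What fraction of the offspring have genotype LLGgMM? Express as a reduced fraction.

LlggMM gametes: LgM×4, lgM×4
LlGgMm gametes: LGM×1, LGm×1, LgM×1, Lgm×1, lGM×1, lGm×1, lgM×1, lgm×1
LlggMM×LlGgMm grid (8·8=64): LLGgMM=4 LLGgMm=4 LLggMM=4 LLggMm=4 LlGgMM=8 LlGgMm=8 LlggMM=8 LlggMm=8 llGgMM=4 llGgMm=4 llggMM=4 llggMm=4
LLGgMM hits 4/64; gcd=4; 4÷4/64÷4 = 1/16

P(LLGgMM) = 1/16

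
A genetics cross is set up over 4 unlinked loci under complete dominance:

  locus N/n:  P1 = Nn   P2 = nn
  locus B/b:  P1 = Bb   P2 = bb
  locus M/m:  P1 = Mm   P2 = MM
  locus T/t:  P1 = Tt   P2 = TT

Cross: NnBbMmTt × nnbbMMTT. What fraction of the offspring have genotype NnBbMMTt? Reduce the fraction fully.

P(NnBbMMTt) = 1/16

NnBbMmTt gametes: NBMT×1, NBMt×1, NBmT×1, NBmt×1, NbMT×1, NbMt×1, NbmT×1, Nbmt×1, nBMT×1, nBMt×1, nBmT×1, nBmt×1, nbMT×1, nbMt×1, nbmT×1, nbmt×1
nnbbMMTT gametes: nbMT×16
NnBbMmTt×nnbbMMTT grid (16·16=256): NnBbMMTT=16 NnBbMMTt=16 NnBbMmTT=16 NnBbMmTt=16 NnbbMMTT=16 NnbbMMTt=16 NnbbMmTT=16 NnbbMmTt=16 nnBbMMTT=16 nnBbMMTt=16 nnBbMmTT=16 nnBbMmTt=16 nnbbMMTT=16 nnbbMMTt=16 nnbbMmTT=16 nnbbMmTt=16
NnBbMMTt hits 16/256; gcd=16; 16÷16/256÷16 = 1/16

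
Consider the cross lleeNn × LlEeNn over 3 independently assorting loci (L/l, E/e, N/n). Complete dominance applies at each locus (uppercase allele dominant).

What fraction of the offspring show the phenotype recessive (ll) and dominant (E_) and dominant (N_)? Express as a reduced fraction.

lleeNn gametes: leN×4, len×4
LlEeNn gametes: LEN×1, LEn×1, LeN×1, Len×1, lEN×1, lEn×1, leN×1, len×1
lleeNn×LlEeNn grid (8·8=64): LlEeNN=4 LlEeNn=8 LlEenn=4 LleeNN=4 LleeNn=8 Lleenn=4 llEeNN=4 llEeNn=8 llEenn=4 lleeNN=4 lleeNn=8 lleenn=4
ll E_ N_ hits 12/64; gcd=4; 12÷4/64÷4 = 3/16

P(ll E_ N_) = 3/16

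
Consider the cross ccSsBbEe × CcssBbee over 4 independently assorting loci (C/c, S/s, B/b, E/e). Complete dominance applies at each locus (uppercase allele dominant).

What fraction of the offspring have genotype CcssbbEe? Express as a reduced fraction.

ccSsBbEe gametes: cSBE×2, cSBe×2, cSbE×2, cSbe×2, csBE×2, csBe×2, csbE×2, csbe×2
CcssBbee gametes: CsBe×4, Csbe×4, csBe×4, csbe×4
ccSsBbEe×CcssBbee grid (16·16=256): CcSsBBEe=8 CcSsBBee=8 CcSsBbEe=16 CcSsBbee=16 CcSsbbEe=8 CcSsbbee=8 CcssBBEe=8 CcssBBee=8 CcssBbEe=16 CcssBbee=16 CcssbbEe=8 Ccssbbee=8 ccSsBBEe=8 ccSsBBee=8 ccSsBbEe=16 ccSsBbee=16 ccSsbbEe=8 ccSsbbee=8 ccssBBEe=8 ccssBBee=8 ccssBbEe=16 ccssBbee=16 ccssbbEe=8 ccssbbee=8
CcssbbEe hits 8/256; gcd=8; 8÷8/256÷8 = 1/32

P(CcssbbEe) = 1/32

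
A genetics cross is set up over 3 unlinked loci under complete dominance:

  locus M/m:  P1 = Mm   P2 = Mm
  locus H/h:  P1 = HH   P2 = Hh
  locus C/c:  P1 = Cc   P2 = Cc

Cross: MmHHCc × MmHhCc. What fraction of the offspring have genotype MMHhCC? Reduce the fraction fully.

P(MMHhCC) = 1/32

MmHHCc gametes: MHC×2, MHc×2, mHC×2, mHc×2
MmHhCc gametes: MHC×1, MHc×1, MhC×1, Mhc×1, mHC×1, mHc×1, mhC×1, mhc×1
MmHHCc×MmHhCc grid (8·8=64): MMHHCC=2 MMHHCc=4 MMHHcc=2 MMHhCC=2 MMHhCc=4 MMHhcc=2 MmHHCC=4 MmHHCc=8 MmHHcc=4 MmHhCC=4 MmHhCc=8 MmHhcc=4 mmHHCC=2 mmHHCc=4 mmHHcc=2 mmHhCC=2 mmHhCc=4 mmHhcc=2
MMHhCC hits 2/64; gcd=2; 2÷2/64÷2 = 1/32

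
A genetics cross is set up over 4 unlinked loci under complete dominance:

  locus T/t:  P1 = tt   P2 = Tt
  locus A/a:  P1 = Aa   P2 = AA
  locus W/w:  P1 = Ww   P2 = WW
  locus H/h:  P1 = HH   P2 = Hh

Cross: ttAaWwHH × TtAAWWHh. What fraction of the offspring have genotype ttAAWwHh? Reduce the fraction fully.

P(ttAAWwHh) = 1/16

ttAaWwHH gametes: tAWH×4, tAwH×4, taWH×4, tawH×4
TtAAWWHh gametes: TAWH×4, TAWh×4, tAWH×4, tAWh×4
ttAaWwHH×TtAAWWHh grid (16·16=256): TtAAWWHH=16 TtAAWWHh=16 TtAAWwHH=16 TtAAWwHh=16 TtAaWWHH=16 TtAaWWHh=16 TtAaWwHH=16 TtAaWwHh=16 ttAAWWHH=16 ttAAWWHh=16 ttAAWwHH=16 ttAAWwHh=16 ttAaWWHH=16 ttAaWWHh=16 ttAaWwHH=16 ttAaWwHh=16
ttAAWwHh hits 16/256; gcd=16; 16÷16/256÷16 = 1/16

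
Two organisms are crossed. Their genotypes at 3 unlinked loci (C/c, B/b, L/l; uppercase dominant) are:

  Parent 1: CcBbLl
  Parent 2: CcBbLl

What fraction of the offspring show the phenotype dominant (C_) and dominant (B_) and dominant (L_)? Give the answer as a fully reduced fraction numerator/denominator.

CcBbLl gametes: CBL×1, CBl×1, CbL×1, Cbl×1, cBL×1, cBl×1, cbL×1, cbl×1
CcBbLl gametes: CBL×1, CBl×1, CbL×1, Cbl×1, cBL×1, cBl×1, cbL×1, cbl×1
CcBbLl×CcBbLl grid (8·8=64): CCBBLL=1 CCBBLl=2 CCBBll=1 CCBbLL=2 CCBbLl=4 CCBbll=2 CCbbLL=1 CCbbLl=2 CCbbll=1 CcBBLL=2 CcBBLl=4 CcBBll=2 CcBbLL=4 CcBbLl=8 CcBbll=4 CcbbLL=2 CcbbLl=4 Ccbbll=2 ccBBLL=1 ccBBLl=2 ccBBll=1 ccBbLL=2 ccBbLl=4 ccBbll=2 ccbbLL=1 ccbbLl=2 ccbbll=1
C_ B_ L_ hits 27/64; gcd=1; 27÷1/64÷1 = 27/64

P(C_ B_ L_) = 27/64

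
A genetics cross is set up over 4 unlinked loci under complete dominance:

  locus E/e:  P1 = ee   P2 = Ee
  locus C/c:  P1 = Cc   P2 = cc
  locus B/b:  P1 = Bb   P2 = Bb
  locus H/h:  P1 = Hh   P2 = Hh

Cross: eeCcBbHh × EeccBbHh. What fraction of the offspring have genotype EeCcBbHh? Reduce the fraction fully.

eeCcBbHh gametes: eCBH×2, eCBh×2, eCbH×2, eCbh×2, ecBH×2, ecBh×2, ecbH×2, ecbh×2
EeccBbHh gametes: EcBH×2, EcBh×2, EcbH×2, Ecbh×2, ecBH×2, ecBh×2, ecbH×2, ecbh×2
eeCcBbHh×EeccBbHh grid (16·16=256): EeCcBBHH=4 EeCcBBHh=8 EeCcBBhh=4 EeCcBbHH=8 EeCcBbHh=16 EeCcBbhh=8 EeCcbbHH=4 EeCcbbHh=8 EeCcbbhh=4 EeccBBHH=4 EeccBBHh=8 EeccBBhh=4 EeccBbHH=8 EeccBbHh=16 EeccBbhh=8 EeccbbHH=4 EeccbbHh=8 Eeccbbhh=4 eeCcBBHH=4 eeCcBBHh=8 eeCcBBhh=4 eeCcBbHH=8 eeCcBbHh=16 eeCcBbhh=8 eeCcbbHH=4 eeCcbbHh=8 eeCcbbhh=4 eeccBBHH=4 eeccBBHh=8 eeccBBhh=4 eeccBbHH=8 eeccBbHh=16 eeccBbhh=8 eeccbbHH=4 eeccbbHh=8 eeccbbhh=4
EeCcBbHh hits 16/256; gcd=16; 16÷16/256÷16 = 1/16

P(EeCcBbHh) = 1/16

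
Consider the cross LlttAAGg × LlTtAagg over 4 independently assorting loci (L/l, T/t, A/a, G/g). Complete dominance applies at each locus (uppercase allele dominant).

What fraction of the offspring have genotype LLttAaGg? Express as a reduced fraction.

LlttAAGg gametes: LtAG×4, LtAg×4, ltAG×4, ltAg×4
LlTtAagg gametes: LTAg×2, LTag×2, LtAg×2, Ltag×2, lTAg×2, lTag×2, ltAg×2, ltag×2
LlttAAGg×LlTtAagg grid (16·16=256): LLTtAAGg=8 LLTtAAgg=8 LLTtAaGg=8 LLTtAagg=8 LLttAAGg=8 LLttAAgg=8 LLttAaGg=8 LLttAagg=8 LlTtAAGg=16 LlTtAAgg=16 LlTtAaGg=16 LlTtAagg=16 LlttAAGg=16 LlttAAgg=16 LlttAaGg=16 LlttAagg=16 llTtAAGg=8 llTtAAgg=8 llTtAaGg=8 llTtAagg=8 llttAAGg=8 llttAAgg=8 llttAaGg=8 llttAagg=8
LLttAaGg hits 8/256; gcd=8; 8÷8/256÷8 = 1/32

P(LLttAaGg) = 1/32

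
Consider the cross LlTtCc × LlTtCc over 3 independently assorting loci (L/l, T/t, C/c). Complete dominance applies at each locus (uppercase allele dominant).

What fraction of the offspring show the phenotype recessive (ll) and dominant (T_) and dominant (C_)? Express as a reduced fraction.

LlTtCc gametes: LTC×1, LTc×1, LtC×1, Ltc×1, lTC×1, lTc×1, ltC×1, ltc×1
LlTtCc gametes: LTC×1, LTc×1, LtC×1, Ltc×1, lTC×1, lTc×1, ltC×1, ltc×1
LlTtCc×LlTtCc grid (8·8=64): LLTTCC=1 LLTTCc=2 LLTTcc=1 LLTtCC=2 LLTtCc=4 LLTtcc=2 LLttCC=1 LLttCc=2 LLttcc=1 LlTTCC=2 LlTTCc=4 LlTTcc=2 LlTtCC=4 LlTtCc=8 LlTtcc=4 LlttCC=2 LlttCc=4 Llttcc=2 llTTCC=1 llTTCc=2 llTTcc=1 llTtCC=2 llTtCc=4 llTtcc=2 llttCC=1 llttCc=2 llttcc=1
ll T_ C_ hits 9/64; gcd=1; 9÷1/64÷1 = 9/64

P(ll T_ C_) = 9/64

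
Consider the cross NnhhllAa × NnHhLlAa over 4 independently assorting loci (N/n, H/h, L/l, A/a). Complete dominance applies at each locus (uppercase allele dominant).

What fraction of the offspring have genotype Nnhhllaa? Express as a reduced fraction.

P(Nnhhllaa) = 1/32

NnhhllAa gametes: NhlA×4, Nhla×4, nhlA×4, nhla×4
NnHhLlAa gametes: NHLA×1, NHLa×1, NHlA×1, NHla×1, NhLA×1, NhLa×1, NhlA×1, Nhla×1, nHLA×1, nHLa×1, nHlA×1, nHla×1, nhLA×1, nhLa×1, nhlA×1, nhla×1
NnhhllAa×NnHhLlAa grid (16·16=256): NNHhLlAA=4 NNHhLlAa=8 NNHhLlaa=4 NNHhllAA=4 NNHhllAa=8 NNHhllaa=4 NNhhLlAA=4 NNhhLlAa=8 NNhhLlaa=4 NNhhllAA=4 NNhhllAa=8 NNhhllaa=4 NnHhLlAA=8 NnHhLlAa=16 NnHhLlaa=8 NnHhllAA=8 NnHhllAa=16 NnHhllaa=8 NnhhLlAA=8 NnhhLlAa=16 NnhhLlaa=8 NnhhllAA=8 NnhhllAa=16 Nnhhllaa=8 nnHhLlAA=4 nnHhLlAa=8 nnHhLlaa=4 nnHhllAA=4 nnHhllAa=8 nnHhllaa=4 nnhhLlAA=4 nnhhLlAa=8 nnhhLlaa=4 nnhhllAA=4 nnhhllAa=8 nnhhllaa=4
Nnhhllaa hits 8/256; gcd=8; 8÷8/256÷8 = 1/32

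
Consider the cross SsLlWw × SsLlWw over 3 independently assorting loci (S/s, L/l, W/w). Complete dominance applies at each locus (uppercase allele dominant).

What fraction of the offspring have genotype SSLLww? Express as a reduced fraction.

P(SSLLww) = 1/64

SsLlWw gametes: SLW×1, SLw×1, SlW×1, Slw×1, sLW×1, sLw×1, slW×1, slw×1
SsLlWw gametes: SLW×1, SLw×1, SlW×1, Slw×1, sLW×1, sLw×1, slW×1, slw×1
SsLlWw×SsLlWw grid (8·8=64): SSLLWW=1 SSLLWw=2 SSLLww=1 SSLlWW=2 SSLlWw=4 SSLlww=2 SSllWW=1 SSllWw=2 SSllww=1 SsLLWW=2 SsLLWw=4 SsLLww=2 SsLlWW=4 SsLlWw=8 SsLlww=4 SsllWW=2 SsllWw=4 Ssllww=2 ssLLWW=1 ssLLWw=2 ssLLww=1 ssLlWW=2 ssLlWw=4 ssLlww=2 ssllWW=1 ssllWw=2 ssllww=1
SSLLww hits 1/64; gcd=1; 1÷1/64÷1 = 1/64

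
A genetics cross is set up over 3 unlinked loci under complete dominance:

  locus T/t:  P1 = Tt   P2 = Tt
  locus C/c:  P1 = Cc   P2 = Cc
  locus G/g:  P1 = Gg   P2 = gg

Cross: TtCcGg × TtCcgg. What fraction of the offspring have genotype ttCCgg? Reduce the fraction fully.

P(ttCCgg) = 1/32

TtCcGg gametes: TCG×1, TCg×1, TcG×1, Tcg×1, tCG×1, tCg×1, tcG×1, tcg×1
TtCcgg gametes: TCg×2, Tcg×2, tCg×2, tcg×2
TtCcGg×TtCcgg grid (8·8=64): TTCCGg=2 TTCCgg=2 TTCcGg=4 TTCcgg=4 TTccGg=2 TTccgg=2 TtCCGg=4 TtCCgg=4 TtCcGg=8 TtCcgg=8 TtccGg=4 Ttccgg=4 ttCCGg=2 ttCCgg=2 ttCcGg=4 ttCcgg=4 ttccGg=2 ttccgg=2
ttCCgg hits 2/64; gcd=2; 2÷2/64÷2 = 1/32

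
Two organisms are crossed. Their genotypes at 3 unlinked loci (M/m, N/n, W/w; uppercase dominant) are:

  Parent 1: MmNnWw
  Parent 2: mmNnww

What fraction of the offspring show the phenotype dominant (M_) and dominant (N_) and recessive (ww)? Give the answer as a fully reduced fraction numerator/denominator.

MmNnWw gametes: MNW×1, MNw×1, MnW×1, Mnw×1, mNW×1, mNw×1, mnW×1, mnw×1
mmNnww gametes: mNw×4, mnw×4
MmNnWw×mmNnww grid (8·8=64): MmNNWw=4 MmNNww=4 MmNnWw=8 MmNnww=8 MmnnWw=4 Mmnnww=4 mmNNWw=4 mmNNww=4 mmNnWw=8 mmNnww=8 mmnnWw=4 mmnnww=4
M_ N_ ww hits 12/64; gcd=4; 12÷4/64÷4 = 3/16

P(M_ N_ ww) = 3/16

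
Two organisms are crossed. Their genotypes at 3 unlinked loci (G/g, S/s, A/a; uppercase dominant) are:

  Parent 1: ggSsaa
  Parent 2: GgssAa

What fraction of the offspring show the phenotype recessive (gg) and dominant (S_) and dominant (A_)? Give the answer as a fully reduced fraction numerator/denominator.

P(gg S_ A_) = 1/8

ggSsaa gametes: gSa×4, gsa×4
GgssAa gametes: GsA×2, Gsa×2, gsA×2, gsa×2
ggSsaa×GgssAa grid (8·8=64): GgSsAa=8 GgSsaa=8 GgssAa=8 Ggssaa=8 ggSsAa=8 ggSsaa=8 ggssAa=8 ggssaa=8
gg S_ A_ hits 8/64; gcd=8; 8÷8/64÷8 = 1/8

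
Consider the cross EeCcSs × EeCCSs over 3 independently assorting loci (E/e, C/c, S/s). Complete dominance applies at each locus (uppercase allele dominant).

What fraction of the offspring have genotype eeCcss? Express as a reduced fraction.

EeCcSs gametes: ECS×1, ECs×1, EcS×1, Ecs×1, eCS×1, eCs×1, ecS×1, ecs×1
EeCCSs gametes: ECS×2, ECs×2, eCS×2, eCs×2
EeCcSs×EeCCSs grid (8·8=64): EECCSS=2 EECCSs=4 EECCss=2 EECcSS=2 EECcSs=4 EECcss=2 EeCCSS=4 EeCCSs=8 EeCCss=4 EeCcSS=4 EeCcSs=8 EeCcss=4 eeCCSS=2 eeCCSs=4 eeCCss=2 eeCcSS=2 eeCcSs=4 eeCcss=2
eeCcss hits 2/64; gcd=2; 2÷2/64÷2 = 1/32

P(eeCcss) = 1/32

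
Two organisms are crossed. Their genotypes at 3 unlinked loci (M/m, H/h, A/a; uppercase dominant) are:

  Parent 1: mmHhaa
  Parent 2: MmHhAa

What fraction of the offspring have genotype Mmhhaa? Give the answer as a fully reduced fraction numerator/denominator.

mmHhaa gametes: mHa×4, mha×4
MmHhAa gametes: MHA×1, MHa×1, MhA×1, Mha×1, mHA×1, mHa×1, mhA×1, mha×1
mmHhaa×MmHhAa grid (8·8=64): MmHHAa=4 MmHHaa=4 MmHhAa=8 MmHhaa=8 MmhhAa=4 Mmhhaa=4 mmHHAa=4 mmHHaa=4 mmHhAa=8 mmHhaa=8 mmhhAa=4 mmhhaa=4
Mmhhaa hits 4/64; gcd=4; 4÷4/64÷4 = 1/16

P(Mmhhaa) = 1/16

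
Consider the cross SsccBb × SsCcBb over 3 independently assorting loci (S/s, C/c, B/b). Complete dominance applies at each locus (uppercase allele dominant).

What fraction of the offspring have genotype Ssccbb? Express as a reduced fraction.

SsccBb gametes: ScB×2, Scb×2, scB×2, scb×2
SsCcBb gametes: SCB×1, SCb×1, ScB×1, Scb×1, sCB×1, sCb×1, scB×1, scb×1
SsccBb×SsCcBb grid (8·8=64): SSCcBB=2 SSCcBb=4 SSCcbb=2 SSccBB=2 SSccBb=4 SSccbb=2 SsCcBB=4 SsCcBb=8 SsCcbb=4 SsccBB=4 SsccBb=8 Ssccbb=4 ssCcBB=2 ssCcBb=4 ssCcbb=2 ssccBB=2 ssccBb=4 ssccbb=2
Ssccbb hits 4/64; gcd=4; 4÷4/64÷4 = 1/16

P(Ssccbb) = 1/16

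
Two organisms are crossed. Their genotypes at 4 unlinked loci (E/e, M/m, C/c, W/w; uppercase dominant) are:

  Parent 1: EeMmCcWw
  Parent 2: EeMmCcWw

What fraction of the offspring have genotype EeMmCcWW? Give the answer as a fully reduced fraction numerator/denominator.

EeMmCcWw gametes: EMCW×1, EMCw×1, EMcW×1, EMcw×1, EmCW×1, EmCw×1, EmcW×1, Emcw×1, eMCW×1, eMCw×1, eMcW×1, eMcw×1, emCW×1, emCw×1, emcW×1, emcw×1
EeMmCcWw gametes: EMCW×1, EMCw×1, EMcW×1, EMcw×1, EmCW×1, EmCw×1, EmcW×1, Emcw×1, eMCW×1, eMCw×1, eMcW×1, eMcw×1, emCW×1, emCw×1, emcW×1, emcw×1
EeMmCcWw×EeMmCcWw grid (16·16=256): EEMMCCWW=1 EEMMCCWw=2 EEMMCCww=1 EEMMCcWW=2 EEMMCcWw=4 EEMMCcww=2 EEMMccWW=1 EEMMccWw=2 EEMMccww=1 EEMmCCWW=2 EEMmCCWw=4 EEMmCCww=2 EEMmCcWW=4 EEMmCcWw=8 EEMmCcww=4 EEMmccWW=2 EEMmccWw=4 EEMmccww=2 EEmmCCWW=1 EEmmCCWw=2 EEmmCCww=1 EEmmCcWW=2 EEmmCcWw=4 EEmmCcww=2 EEmmccWW=1 EEmmccWw=2 EEmmccww=1 EeMMCCWW=2 EeMMCCWw=4 EeMMCCww=2 EeMMCcWW=4 EeMMCcWw=8 EeMMCcww=4 EeMMccWW=2 EeMMccWw=4 EeMMccww=2 EeMmCCWW=4 EeMmCCWw=8 EeMmCCww=4 EeMmCcWW=8 EeMmCcWw=16 EeMmCcww=8 EeMmccWW=4 EeMmccWw=8 EeMmccww=4 EemmCCWW=2 EemmCCWw=4 EemmCCww=2 EemmCcWW=4 EemmCcWw=8 EemmCcww=4 EemmccWW=2 EemmccWw=4 Eemmccww=2 eeMMCCWW=1 eeMMCCWw=2 eeMMCCww=1 eeMMCcWW=2 eeMMCcWw=4 eeMMCcww=2 eeMMccWW=1 eeMMccWw=2 eeMMccww=1 eeMmCCWW=2 eeMmCCWw=4 eeMmCCww=2 eeMmCcWW=4 eeMmCcWw=8 eeMmCcww=4 eeMmccWW=2 eeMmccWw=4 eeMmccww=2 eemmCCWW=1 eemmCCWw=2 eemmCCww=1 eemmCcWW=2 eemmCcWw=4 eemmCcww=2 eemmccWW=1 eemmccWw=2 eemmccww=1
EeMmCcWW hits 8/256; gcd=8; 8÷8/256÷8 = 1/32

P(EeMmCcWW) = 1/32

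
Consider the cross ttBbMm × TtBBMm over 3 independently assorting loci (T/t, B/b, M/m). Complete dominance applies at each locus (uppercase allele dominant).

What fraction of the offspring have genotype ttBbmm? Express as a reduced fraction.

ttBbMm gametes: tBM×2, tBm×2, tbM×2, tbm×2
TtBBMm gametes: TBM×2, TBm×2, tBM×2, tBm×2
ttBbMm×TtBBMm grid (8·8=64): TtBBMM=4 TtBBMm=8 TtBBmm=4 TtBbMM=4 TtBbMm=8 TtBbmm=4 ttBBMM=4 ttBBMm=8 ttBBmm=4 ttBbMM=4 ttBbMm=8 ttBbmm=4
ttBbmm hits 4/64; gcd=4; 4÷4/64÷4 = 1/16

P(ttBbmm) = 1/16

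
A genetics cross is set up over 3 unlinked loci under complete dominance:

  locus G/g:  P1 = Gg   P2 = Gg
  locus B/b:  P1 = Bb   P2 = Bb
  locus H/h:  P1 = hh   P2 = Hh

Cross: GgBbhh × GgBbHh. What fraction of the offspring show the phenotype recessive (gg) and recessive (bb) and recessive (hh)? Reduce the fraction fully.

P(gg bb hh) = 1/32

GgBbhh gametes: GBh×2, Gbh×2, gBh×2, gbh×2
GgBbHh gametes: GBH×1, GBh×1, GbH×1, Gbh×1, gBH×1, gBh×1, gbH×1, gbh×1
GgBbhh×GgBbHh grid (8·8=64): GGBBHh=2 GGBBhh=2 GGBbHh=4 GGBbhh=4 GGbbHh=2 GGbbhh=2 GgBBHh=4 GgBBhh=4 GgBbHh=8 GgBbhh=8 GgbbHh=4 Ggbbhh=4 ggBBHh=2 ggBBhh=2 ggBbHh=4 ggBbhh=4 ggbbHh=2 ggbbhh=2
gg bb hh hits 2/64; gcd=2; 2÷2/64÷2 = 1/32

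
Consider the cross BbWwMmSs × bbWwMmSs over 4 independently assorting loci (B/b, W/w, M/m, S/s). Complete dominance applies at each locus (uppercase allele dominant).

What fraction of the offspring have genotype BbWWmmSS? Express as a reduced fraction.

P(BbWWmmSS) = 1/128

BbWwMmSs gametes: BWMS×1, BWMs×1, BWmS×1, BWms×1, BwMS×1, BwMs×1, BwmS×1, Bwms×1, bWMS×1, bWMs×1, bWmS×1, bWms×1, bwMS×1, bwMs×1, bwmS×1, bwms×1
bbWwMmSs gametes: bWMS×2, bWMs×2, bWmS×2, bWms×2, bwMS×2, bwMs×2, bwmS×2, bwms×2
BbWwMmSs×bbWwMmSs grid (16·16=256): BbWWMMSS=2 BbWWMMSs=4 BbWWMMss=2 BbWWMmSS=4 BbWWMmSs=8 BbWWMmss=4 BbWWmmSS=2 BbWWmmSs=4 BbWWmmss=2 BbWwMMSS=4 BbWwMMSs=8 BbWwMMss=4 BbWwMmSS=8 BbWwMmSs=16 BbWwMmss=8 BbWwmmSS=4 BbWwmmSs=8 BbWwmmss=4 BbwwMMSS=2 BbwwMMSs=4 BbwwMMss=2 BbwwMmSS=4 BbwwMmSs=8 BbwwMmss=4 BbwwmmSS=2 BbwwmmSs=4 Bbwwmmss=2 bbWWMMSS=2 bbWWMMSs=4 bbWWMMss=2 bbWWMmSS=4 bbWWMmSs=8 bbWWMmss=4 bbWWmmSS=2 bbWWmmSs=4 bbWWmmss=2 bbWwMMSS=4 bbWwMMSs=8 bbWwMMss=4 bbWwMmSS=8 bbWwMmSs=16 bbWwMmss=8 bbWwmmSS=4 bbWwmmSs=8 bbWwmmss=4 bbwwMMSS=2 bbwwMMSs=4 bbwwMMss=2 bbwwMmSS=4 bbwwMmSs=8 bbwwMmss=4 bbwwmmSS=2 bbwwmmSs=4 bbwwmmss=2
BbWWmmSS hits 2/256; gcd=2; 2÷2/256÷2 = 1/128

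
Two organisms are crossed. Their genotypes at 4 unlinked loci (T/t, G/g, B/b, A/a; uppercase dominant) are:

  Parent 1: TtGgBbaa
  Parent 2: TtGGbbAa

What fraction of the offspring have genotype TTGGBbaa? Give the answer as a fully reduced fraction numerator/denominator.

P(TTGGBbaa) = 1/32

TtGgBbaa gametes: TGBa×2, TGba×2, TgBa×2, Tgba×2, tGBa×2, tGba×2, tgBa×2, tgba×2
TtGGbbAa gametes: TGbA×4, TGba×4, tGbA×4, tGba×4
TtGgBbaa×TtGGbbAa grid (16·16=256): TTGGBbAa=8 TTGGBbaa=8 TTGGbbAa=8 TTGGbbaa=8 TTGgBbAa=8 TTGgBbaa=8 TTGgbbAa=8 TTGgbbaa=8 TtGGBbAa=16 TtGGBbaa=16 TtGGbbAa=16 TtGGbbaa=16 TtGgBbAa=16 TtGgBbaa=16 TtGgbbAa=16 TtGgbbaa=16 ttGGBbAa=8 ttGGBbaa=8 ttGGbbAa=8 ttGGbbaa=8 ttGgBbAa=8 ttGgBbaa=8 ttGgbbAa=8 ttGgbbaa=8
TTGGBbaa hits 8/256; gcd=8; 8÷8/256÷8 = 1/32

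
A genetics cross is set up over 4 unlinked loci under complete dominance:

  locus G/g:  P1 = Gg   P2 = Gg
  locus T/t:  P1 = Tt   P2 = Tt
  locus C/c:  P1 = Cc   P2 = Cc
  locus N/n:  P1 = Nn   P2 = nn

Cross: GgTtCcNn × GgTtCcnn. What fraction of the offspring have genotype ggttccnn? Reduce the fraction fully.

GgTtCcNn gametes: GTCN×1, GTCn×1, GTcN×1, GTcn×1, GtCN×1, GtCn×1, GtcN×1, Gtcn×1, gTCN×1, gTCn×1, gTcN×1, gTcn×1, gtCN×1, gtCn×1, gtcN×1, gtcn×1
GgTtCcnn gametes: GTCn×2, GTcn×2, GtCn×2, Gtcn×2, gTCn×2, gTcn×2, gtCn×2, gtcn×2
GgTtCcNn×GgTtCcnn grid (16·16=256): GGTTCCNn=2 GGTTCCnn=2 GGTTCcNn=4 GGTTCcnn=4 GGTTccNn=2 GGTTccnn=2 GGTtCCNn=4 GGTtCCnn=4 GGTtCcNn=8 GGTtCcnn=8 GGTtccNn=4 GGTtccnn=4 GGttCCNn=2 GGttCCnn=2 GGttCcNn=4 GGttCcnn=4 GGttccNn=2 GGttccnn=2 GgTTCCNn=4 GgTTCCnn=4 GgTTCcNn=8 GgTTCcnn=8 GgTTccNn=4 GgTTccnn=4 GgTtCCNn=8 GgTtCCnn=8 GgTtCcNn=16 GgTtCcnn=16 GgTtccNn=8 GgTtccnn=8 GgttCCNn=4 GgttCCnn=4 GgttCcNn=8 GgttCcnn=8 GgttccNn=4 Ggttccnn=4 ggTTCCNn=2 ggTTCCnn=2 ggTTCcNn=4 ggTTCcnn=4 ggTTccNn=2 ggTTccnn=2 ggTtCCNn=4 ggTtCCnn=4 ggTtCcNn=8 ggTtCcnn=8 ggTtccNn=4 ggTtccnn=4 ggttCCNn=2 ggttCCnn=2 ggttCcNn=4 ggttCcnn=4 ggttccNn=2 ggttccnn=2
ggttccnn hits 2/256; gcd=2; 2÷2/256÷2 = 1/128

P(ggttccnn) = 1/128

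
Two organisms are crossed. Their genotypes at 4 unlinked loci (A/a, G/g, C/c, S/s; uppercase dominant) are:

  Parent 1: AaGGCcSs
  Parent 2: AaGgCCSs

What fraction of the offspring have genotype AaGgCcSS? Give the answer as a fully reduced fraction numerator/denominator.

P(AaGgCcSS) = 1/32

AaGGCcSs gametes: AGCS×2, AGCs×2, AGcS×2, AGcs×2, aGCS×2, aGCs×2, aGcS×2, aGcs×2
AaGgCCSs gametes: AGCS×2, AGCs×2, AgCS×2, AgCs×2, aGCS×2, aGCs×2, agCS×2, agCs×2
AaGGCcSs×AaGgCCSs grid (16·16=256): AAGGCCSS=4 AAGGCCSs=8 AAGGCCss=4 AAGGCcSS=4 AAGGCcSs=8 AAGGCcss=4 AAGgCCSS=4 AAGgCCSs=8 AAGgCCss=4 AAGgCcSS=4 AAGgCcSs=8 AAGgCcss=4 AaGGCCSS=8 AaGGCCSs=16 AaGGCCss=8 AaGGCcSS=8 AaGGCcSs=16 AaGGCcss=8 AaGgCCSS=8 AaGgCCSs=16 AaGgCCss=8 AaGgCcSS=8 AaGgCcSs=16 AaGgCcss=8 aaGGCCSS=4 aaGGCCSs=8 aaGGCCss=4 aaGGCcSS=4 aaGGCcSs=8 aaGGCcss=4 aaGgCCSS=4 aaGgCCSs=8 aaGgCCss=4 aaGgCcSS=4 aaGgCcSs=8 aaGgCcss=4
AaGgCcSS hits 8/256; gcd=8; 8÷8/256÷8 = 1/32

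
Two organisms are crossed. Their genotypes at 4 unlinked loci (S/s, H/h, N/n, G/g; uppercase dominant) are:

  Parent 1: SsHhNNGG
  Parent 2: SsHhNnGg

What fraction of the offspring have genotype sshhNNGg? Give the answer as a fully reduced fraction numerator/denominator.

SsHhNNGG gametes: SHNG×4, ShNG×4, sHNG×4, shNG×4
SsHhNnGg gametes: SHNG×1, SHNg×1, SHnG×1, SHng×1, ShNG×1, ShNg×1, ShnG×1, Shng×1, sHNG×1, sHNg×1, sHnG×1, sHng×1, shNG×1, shNg×1, shnG×1, shng×1
SsHhNNGG×SsHhNnGg grid (16·16=256): SSHHNNGG=4 SSHHNNGg=4 SSHHNnGG=4 SSHHNnGg=4 SSHhNNGG=8 SSHhNNGg=8 SSHhNnGG=8 SSHhNnGg=8 SShhNNGG=4 SShhNNGg=4 SShhNnGG=4 SShhNnGg=4 SsHHNNGG=8 SsHHNNGg=8 SsHHNnGG=8 SsHHNnGg=8 SsHhNNGG=16 SsHhNNGg=16 SsHhNnGG=16 SsHhNnGg=16 SshhNNGG=8 SshhNNGg=8 SshhNnGG=8 SshhNnGg=8 ssHHNNGG=4 ssHHNNGg=4 ssHHNnGG=4 ssHHNnGg=4 ssHhNNGG=8 ssHhNNGg=8 ssHhNnGG=8 ssHhNnGg=8 sshhNNGG=4 sshhNNGg=4 sshhNnGG=4 sshhNnGg=4
sshhNNGg hits 4/256; gcd=4; 4÷4/256÷4 = 1/64

P(sshhNNGg) = 1/64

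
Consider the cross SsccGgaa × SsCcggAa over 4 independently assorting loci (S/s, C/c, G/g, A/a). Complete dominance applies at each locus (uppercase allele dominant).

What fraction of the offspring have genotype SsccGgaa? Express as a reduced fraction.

P(SsccGgaa) = 1/16

SsccGgaa gametes: ScGa×4, Scga×4, scGa×4, scga×4
SsCcggAa gametes: SCgA×2, SCga×2, ScgA×2, Scga×2, sCgA×2, sCga×2, scgA×2, scga×2
SsccGgaa×SsCcggAa grid (16·16=256): SSCcGgAa=8 SSCcGgaa=8 SSCcggAa=8 SSCcggaa=8 SSccGgAa=8 SSccGgaa=8 SSccggAa=8 SSccggaa=8 SsCcGgAa=16 SsCcGgaa=16 SsCcggAa=16 SsCcggaa=16 SsccGgAa=16 SsccGgaa=16 SsccggAa=16 Ssccggaa=16 ssCcGgAa=8 ssCcGgaa=8 ssCcggAa=8 ssCcggaa=8 ssccGgAa=8 ssccGgaa=8 ssccggAa=8 ssccggaa=8
SsccGgaa hits 16/256; gcd=16; 16÷16/256÷16 = 1/16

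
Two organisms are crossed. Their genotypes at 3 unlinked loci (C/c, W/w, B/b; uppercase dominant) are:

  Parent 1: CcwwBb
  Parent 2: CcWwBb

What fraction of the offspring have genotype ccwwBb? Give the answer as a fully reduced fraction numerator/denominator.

CcwwBb gametes: CwB×2, Cwb×2, cwB×2, cwb×2
CcWwBb gametes: CWB×1, CWb×1, CwB×1, Cwb×1, cWB×1, cWb×1, cwB×1, cwb×1
CcwwBb×CcWwBb grid (8·8=64): CCWwBB=2 CCWwBb=4 CCWwbb=2 CCwwBB=2 CCwwBb=4 CCwwbb=2 CcWwBB=4 CcWwBb=8 CcWwbb=4 CcwwBB=4 CcwwBb=8 Ccwwbb=4 ccWwBB=2 ccWwBb=4 ccWwbb=2 ccwwBB=2 ccwwBb=4 ccwwbb=2
ccwwBb hits 4/64; gcd=4; 4÷4/64÷4 = 1/16

P(ccwwBb) = 1/16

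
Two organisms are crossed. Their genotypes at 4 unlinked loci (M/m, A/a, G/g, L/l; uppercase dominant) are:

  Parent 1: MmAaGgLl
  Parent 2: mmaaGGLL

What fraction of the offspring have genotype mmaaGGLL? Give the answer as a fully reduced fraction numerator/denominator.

P(mmaaGGLL) = 1/16

MmAaGgLl gametes: MAGL×1, MAGl×1, MAgL×1, MAgl×1, MaGL×1, MaGl×1, MagL×1, Magl×1, mAGL×1, mAGl×1, mAgL×1, mAgl×1, maGL×1, maGl×1, magL×1, magl×1
mmaaGGLL gametes: maGL×16
MmAaGgLl×mmaaGGLL grid (16·16=256): MmAaGGLL=16 MmAaGGLl=16 MmAaGgLL=16 MmAaGgLl=16 MmaaGGLL=16 MmaaGGLl=16 MmaaGgLL=16 MmaaGgLl=16 mmAaGGLL=16 mmAaGGLl=16 mmAaGgLL=16 mmAaGgLl=16 mmaaGGLL=16 mmaaGGLl=16 mmaaGgLL=16 mmaaGgLl=16
mmaaGGLL hits 16/256; gcd=16; 16÷16/256÷16 = 1/16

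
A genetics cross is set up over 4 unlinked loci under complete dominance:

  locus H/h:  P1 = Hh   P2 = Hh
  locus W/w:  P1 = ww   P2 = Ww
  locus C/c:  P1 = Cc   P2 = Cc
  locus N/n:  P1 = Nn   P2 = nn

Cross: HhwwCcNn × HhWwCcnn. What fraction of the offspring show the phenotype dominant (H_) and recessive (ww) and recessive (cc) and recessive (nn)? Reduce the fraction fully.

P(H_ ww cc nn) = 3/64

HhwwCcNn gametes: HwCN×2, HwCn×2, HwcN×2, Hwcn×2, hwCN×2, hwCn×2, hwcN×2, hwcn×2
HhWwCcnn gametes: HWCn×2, HWcn×2, HwCn×2, Hwcn×2, hWCn×2, hWcn×2, hwCn×2, hwcn×2
HhwwCcNn×HhWwCcnn grid (16·16=256): HHWwCCNn=4 HHWwCCnn=4 HHWwCcNn=8 HHWwCcnn=8 HHWwccNn=4 HHWwccnn=4 HHwwCCNn=4 HHwwCCnn=4 HHwwCcNn=8 HHwwCcnn=8 HHwwccNn=4 HHwwccnn=4 HhWwCCNn=8 HhWwCCnn=8 HhWwCcNn=16 HhWwCcnn=16 HhWwccNn=8 HhWwccnn=8 HhwwCCNn=8 HhwwCCnn=8 HhwwCcNn=16 HhwwCcnn=16 HhwwccNn=8 Hhwwccnn=8 hhWwCCNn=4 hhWwCCnn=4 hhWwCcNn=8 hhWwCcnn=8 hhWwccNn=4 hhWwccnn=4 hhwwCCNn=4 hhwwCCnn=4 hhwwCcNn=8 hhwwCcnn=8 hhwwccNn=4 hhwwccnn=4
H_ ww cc nn hits 12/256; gcd=4; 12÷4/256÷4 = 3/64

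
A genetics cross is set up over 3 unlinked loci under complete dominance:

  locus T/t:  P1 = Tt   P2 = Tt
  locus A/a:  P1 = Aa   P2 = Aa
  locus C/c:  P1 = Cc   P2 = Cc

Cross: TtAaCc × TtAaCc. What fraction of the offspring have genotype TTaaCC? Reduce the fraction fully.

P(TTaaCC) = 1/64

TtAaCc gametes: TAC×1, TAc×1, TaC×1, Tac×1, tAC×1, tAc×1, taC×1, tac×1
TtAaCc gametes: TAC×1, TAc×1, TaC×1, Tac×1, tAC×1, tAc×1, taC×1, tac×1
TtAaCc×TtAaCc grid (8·8=64): TTAACC=1 TTAACc=2 TTAAcc=1 TTAaCC=2 TTAaCc=4 TTAacc=2 TTaaCC=1 TTaaCc=2 TTaacc=1 TtAACC=2 TtAACc=4 TtAAcc=2 TtAaCC=4 TtAaCc=8 TtAacc=4 TtaaCC=2 TtaaCc=4 Ttaacc=2 ttAACC=1 ttAACc=2 ttAAcc=1 ttAaCC=2 ttAaCc=4 ttAacc=2 ttaaCC=1 ttaaCc=2 ttaacc=1
TTaaCC hits 1/64; gcd=1; 1÷1/64÷1 = 1/64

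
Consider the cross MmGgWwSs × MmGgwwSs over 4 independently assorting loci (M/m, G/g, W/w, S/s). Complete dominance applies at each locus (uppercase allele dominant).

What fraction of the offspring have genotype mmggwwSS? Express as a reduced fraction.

MmGgWwSs gametes: MGWS×1, MGWs×1, MGwS×1, MGws×1, MgWS×1, MgWs×1, MgwS×1, Mgws×1, mGWS×1, mGWs×1, mGwS×1, mGws×1, mgWS×1, mgWs×1, mgwS×1, mgws×1
MmGgwwSs gametes: MGwS×2, MGws×2, MgwS×2, Mgws×2, mGwS×2, mGws×2, mgwS×2, mgws×2
MmGgWwSs×MmGgwwSs grid (16·16=256): MMGGWwSS=2 MMGGWwSs=4 MMGGWwss=2 MMGGwwSS=2 MMGGwwSs=4 MMGGwwss=2 MMGgWwSS=4 MMGgWwSs=8 MMGgWwss=4 MMGgwwSS=4 MMGgwwSs=8 MMGgwwss=4 MMggWwSS=2 MMggWwSs=4 MMggWwss=2 MMggwwSS=2 MMggwwSs=4 MMggwwss=2 MmGGWwSS=4 MmGGWwSs=8 MmGGWwss=4 MmGGwwSS=4 MmGGwwSs=8 MmGGwwss=4 MmGgWwSS=8 MmGgWwSs=16 MmGgWwss=8 MmGgwwSS=8 MmGgwwSs=16 MmGgwwss=8 MmggWwSS=4 MmggWwSs=8 MmggWwss=4 MmggwwSS=4 MmggwwSs=8 Mmggwwss=4 mmGGWwSS=2 mmGGWwSs=4 mmGGWwss=2 mmGGwwSS=2 mmGGwwSs=4 mmGGwwss=2 mmGgWwSS=4 mmGgWwSs=8 mmGgWwss=4 mmGgwwSS=4 mmGgwwSs=8 mmGgwwss=4 mmggWwSS=2 mmggWwSs=4 mmggWwss=2 mmggwwSS=2 mmggwwSs=4 mmggwwss=2
mmggwwSS hits 2/256; gcd=2; 2÷2/256÷2 = 1/128

P(mmggwwSS) = 1/128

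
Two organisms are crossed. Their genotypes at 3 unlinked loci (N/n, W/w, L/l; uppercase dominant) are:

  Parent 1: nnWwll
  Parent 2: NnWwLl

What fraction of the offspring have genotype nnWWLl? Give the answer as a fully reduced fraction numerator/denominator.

nnWwll gametes: nWl×4, nwl×4
NnWwLl gametes: NWL×1, NWl×1, NwL×1, Nwl×1, nWL×1, nWl×1, nwL×1, nwl×1
nnWwll×NnWwLl grid (8·8=64): NnWWLl=4 NnWWll=4 NnWwLl=8 NnWwll=8 NnwwLl=4 Nnwwll=4 nnWWLl=4 nnWWll=4 nnWwLl=8 nnWwll=8 nnwwLl=4 nnwwll=4
nnWWLl hits 4/64; gcd=4; 4÷4/64÷4 = 1/16

P(nnWWLl) = 1/16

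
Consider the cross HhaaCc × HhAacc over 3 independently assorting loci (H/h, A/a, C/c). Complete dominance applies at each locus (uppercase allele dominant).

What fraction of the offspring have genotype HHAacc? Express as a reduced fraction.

HhaaCc gametes: HaC×2, Hac×2, haC×2, hac×2
HhAacc gametes: HAc×2, Hac×2, hAc×2, hac×2
HhaaCc×HhAacc grid (8·8=64): HHAaCc=4 HHAacc=4 HHaaCc=4 HHaacc=4 HhAaCc=8 HhAacc=8 HhaaCc=8 Hhaacc=8 hhAaCc=4 hhAacc=4 hhaaCc=4 hhaacc=4
HHAacc hits 4/64; gcd=4; 4÷4/64÷4 = 1/16

P(HHAacc) = 1/16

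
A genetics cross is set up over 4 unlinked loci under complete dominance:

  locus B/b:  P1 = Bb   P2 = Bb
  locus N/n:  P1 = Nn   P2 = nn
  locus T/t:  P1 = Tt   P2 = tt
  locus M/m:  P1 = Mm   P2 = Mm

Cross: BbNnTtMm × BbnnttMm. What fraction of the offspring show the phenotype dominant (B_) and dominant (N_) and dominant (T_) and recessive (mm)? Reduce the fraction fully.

P(B_ N_ T_ mm) = 3/64

BbNnTtMm gametes: BNTM×1, BNTm×1, BNtM×1, BNtm×1, BnTM×1, BnTm×1, BntM×1, Bntm×1, bNTM×1, bNTm×1, bNtM×1, bNtm×1, bnTM×1, bnTm×1, bntM×1, bntm×1
BbnnttMm gametes: BntM×4, Bntm×4, bntM×4, bntm×4
BbNnTtMm×BbnnttMm grid (16·16=256): BBNnTtMM=4 BBNnTtMm=8 BBNnTtmm=4 BBNnttMM=4 BBNnttMm=8 BBNnttmm=4 BBnnTtMM=4 BBnnTtMm=8 BBnnTtmm=4 BBnnttMM=4 BBnnttMm=8 BBnnttmm=4 BbNnTtMM=8 BbNnTtMm=16 BbNnTtmm=8 BbNnttMM=8 BbNnttMm=16 BbNnttmm=8 BbnnTtMM=8 BbnnTtMm=16 BbnnTtmm=8 BbnnttMM=8 BbnnttMm=16 Bbnnttmm=8 bbNnTtMM=4 bbNnTtMm=8 bbNnTtmm=4 bbNnttMM=4 bbNnttMm=8 bbNnttmm=4 bbnnTtMM=4 bbnnTtMm=8 bbnnTtmm=4 bbnnttMM=4 bbnnttMm=8 bbnnttmm=4
B_ N_ T_ mm hits 12/256; gcd=4; 12÷4/256÷4 = 3/64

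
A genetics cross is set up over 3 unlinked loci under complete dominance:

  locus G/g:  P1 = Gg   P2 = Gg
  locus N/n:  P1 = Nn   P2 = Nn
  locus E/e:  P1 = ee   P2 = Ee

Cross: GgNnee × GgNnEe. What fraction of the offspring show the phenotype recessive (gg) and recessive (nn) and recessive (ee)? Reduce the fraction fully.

GgNnee gametes: GNe×2, Gne×2, gNe×2, gne×2
GgNnEe gametes: GNE×1, GNe×1, GnE×1, Gne×1, gNE×1, gNe×1, gnE×1, gne×1
GgNnee×GgNnEe grid (8·8=64): GGNNEe=2 GGNNee=2 GGNnEe=4 GGNnee=4 GGnnEe=2 GGnnee=2 GgNNEe=4 GgNNee=4 GgNnEe=8 GgNnee=8 GgnnEe=4 Ggnnee=4 ggNNEe=2 ggNNee=2 ggNnEe=4 ggNnee=4 ggnnEe=2 ggnnee=2
gg nn ee hits 2/64; gcd=2; 2÷2/64÷2 = 1/32

P(gg nn ee) = 1/32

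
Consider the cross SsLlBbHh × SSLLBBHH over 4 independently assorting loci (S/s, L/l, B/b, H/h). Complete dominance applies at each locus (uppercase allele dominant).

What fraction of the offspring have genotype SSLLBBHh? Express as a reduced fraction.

SsLlBbHh gametes: SLBH×1, SLBh×1, SLbH×1, SLbh×1, SlBH×1, SlBh×1, SlbH×1, Slbh×1, sLBH×1, sLBh×1, sLbH×1, sLbh×1, slBH×1, slBh×1, slbH×1, slbh×1
SSLLBBHH gametes: SLBH×16
SsLlBbHh×SSLLBBHH grid (16·16=256): SSLLBBHH=16 SSLLBBHh=16 SSLLBbHH=16 SSLLBbHh=16 SSLlBBHH=16 SSLlBBHh=16 SSLlBbHH=16 SSLlBbHh=16 SsLLBBHH=16 SsLLBBHh=16 SsLLBbHH=16 SsLLBbHh=16 SsLlBBHH=16 SsLlBBHh=16 SsLlBbHH=16 SsLlBbHh=16
SSLLBBHh hits 16/256; gcd=16; 16÷16/256÷16 = 1/16

P(SSLLBBHh) = 1/16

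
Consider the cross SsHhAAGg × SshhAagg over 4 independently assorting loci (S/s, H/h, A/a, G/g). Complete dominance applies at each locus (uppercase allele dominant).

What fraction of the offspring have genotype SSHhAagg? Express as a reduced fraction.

SsHhAAGg gametes: SHAG×2, SHAg×2, ShAG×2, ShAg×2, sHAG×2, sHAg×2, shAG×2, shAg×2
SshhAagg gametes: ShAg×4, Shag×4, shAg×4, shag×4
SsHhAAGg×SshhAagg grid (16·16=256): SSHhAAGg=8 SSHhAAgg=8 SSHhAaGg=8 SSHhAagg=8 SShhAAGg=8 SShhAAgg=8 SShhAaGg=8 SShhAagg=8 SsHhAAGg=16 SsHhAAgg=16 SsHhAaGg=16 SsHhAagg=16 SshhAAGg=16 SshhAAgg=16 SshhAaGg=16 SshhAagg=16 ssHhAAGg=8 ssHhAAgg=8 ssHhAaGg=8 ssHhAagg=8 sshhAAGg=8 sshhAAgg=8 sshhAaGg=8 sshhAagg=8
SSHhAagg hits 8/256; gcd=8; 8÷8/256÷8 = 1/32

P(SSHhAagg) = 1/32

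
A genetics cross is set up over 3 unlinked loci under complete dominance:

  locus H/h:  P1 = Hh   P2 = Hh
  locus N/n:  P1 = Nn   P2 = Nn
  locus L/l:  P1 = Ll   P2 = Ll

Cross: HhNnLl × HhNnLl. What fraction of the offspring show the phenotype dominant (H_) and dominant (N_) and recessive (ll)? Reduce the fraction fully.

P(H_ N_ ll) = 9/64

HhNnLl gametes: HNL×1, HNl×1, HnL×1, Hnl×1, hNL×1, hNl×1, hnL×1, hnl×1
HhNnLl gametes: HNL×1, HNl×1, HnL×1, Hnl×1, hNL×1, hNl×1, hnL×1, hnl×1
HhNnLl×HhNnLl grid (8·8=64): HHNNLL=1 HHNNLl=2 HHNNll=1 HHNnLL=2 HHNnLl=4 HHNnll=2 HHnnLL=1 HHnnLl=2 HHnnll=1 HhNNLL=2 HhNNLl=4 HhNNll=2 HhNnLL=4 HhNnLl=8 HhNnll=4 HhnnLL=2 HhnnLl=4 Hhnnll=2 hhNNLL=1 hhNNLl=2 hhNNll=1 hhNnLL=2 hhNnLl=4 hhNnll=2 hhnnLL=1 hhnnLl=2 hhnnll=1
H_ N_ ll hits 9/64; gcd=1; 9÷1/64÷1 = 9/64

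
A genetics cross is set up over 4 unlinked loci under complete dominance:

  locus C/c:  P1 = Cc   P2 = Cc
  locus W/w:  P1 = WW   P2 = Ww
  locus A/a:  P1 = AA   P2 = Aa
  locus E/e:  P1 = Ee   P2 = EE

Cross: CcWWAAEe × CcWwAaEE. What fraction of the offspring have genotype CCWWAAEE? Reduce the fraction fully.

P(CCWWAAEE) = 1/32

CcWWAAEe gametes: CWAE×4, CWAe×4, cWAE×4, cWAe×4
CcWwAaEE gametes: CWAE×2, CWaE×2, CwAE×2, CwaE×2, cWAE×2, cWaE×2, cwAE×2, cwaE×2
CcWWAAEe×CcWwAaEE grid (16·16=256): CCWWAAEE=8 CCWWAAEe=8 CCWWAaEE=8 CCWWAaEe=8 CCWwAAEE=8 CCWwAAEe=8 CCWwAaEE=8 CCWwAaEe=8 CcWWAAEE=16 CcWWAAEe=16 CcWWAaEE=16 CcWWAaEe=16 CcWwAAEE=16 CcWwAAEe=16 CcWwAaEE=16 CcWwAaEe=16 ccWWAAEE=8 ccWWAAEe=8 ccWWAaEE=8 ccWWAaEe=8 ccWwAAEE=8 ccWwAAEe=8 ccWwAaEE=8 ccWwAaEe=8
CCWWAAEE hits 8/256; gcd=8; 8÷8/256÷8 = 1/32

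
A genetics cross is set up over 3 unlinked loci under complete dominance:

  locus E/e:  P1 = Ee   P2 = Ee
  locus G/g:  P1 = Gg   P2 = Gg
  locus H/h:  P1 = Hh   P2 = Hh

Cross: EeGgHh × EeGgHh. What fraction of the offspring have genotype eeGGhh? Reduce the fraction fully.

EeGgHh gametes: EGH×1, EGh×1, EgH×1, Egh×1, eGH×1, eGh×1, egH×1, egh×1
EeGgHh gametes: EGH×1, EGh×1, EgH×1, Egh×1, eGH×1, eGh×1, egH×1, egh×1
EeGgHh×EeGgHh grid (8·8=64): EEGGHH=1 EEGGHh=2 EEGGhh=1 EEGgHH=2 EEGgHh=4 EEGghh=2 EEggHH=1 EEggHh=2 EEgghh=1 EeGGHH=2 EeGGHh=4 EeGGhh=2 EeGgHH=4 EeGgHh=8 EeGghh=4 EeggHH=2 EeggHh=4 Eegghh=2 eeGGHH=1 eeGGHh=2 eeGGhh=1 eeGgHH=2 eeGgHh=4 eeGghh=2 eeggHH=1 eeggHh=2 eegghh=1
eeGGhh hits 1/64; gcd=1; 1÷1/64÷1 = 1/64

P(eeGGhh) = 1/64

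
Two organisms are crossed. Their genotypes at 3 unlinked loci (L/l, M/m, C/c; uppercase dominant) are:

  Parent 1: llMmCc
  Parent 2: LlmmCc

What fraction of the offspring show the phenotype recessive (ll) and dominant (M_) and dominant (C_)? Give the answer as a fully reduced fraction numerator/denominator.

P(ll M_ C_) = 3/16

llMmCc gametes: lMC×2, lMc×2, lmC×2, lmc×2
LlmmCc gametes: LmC×2, Lmc×2, lmC×2, lmc×2
llMmCc×LlmmCc grid (8·8=64): LlMmCC=4 LlMmCc=8 LlMmcc=4 LlmmCC=4 LlmmCc=8 Llmmcc=4 llMmCC=4 llMmCc=8 llMmcc=4 llmmCC=4 llmmCc=8 llmmcc=4
ll M_ C_ hits 12/64; gcd=4; 12÷4/64÷4 = 3/16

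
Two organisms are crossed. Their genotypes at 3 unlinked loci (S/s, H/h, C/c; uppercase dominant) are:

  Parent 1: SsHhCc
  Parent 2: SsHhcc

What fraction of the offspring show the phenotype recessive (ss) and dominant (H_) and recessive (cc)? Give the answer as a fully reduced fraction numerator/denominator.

SsHhCc gametes: SHC×1, SHc×1, ShC×1, Shc×1, sHC×1, sHc×1, shC×1, shc×1
SsHhcc gametes: SHc×2, Shc×2, sHc×2, shc×2
SsHhCc×SsHhcc grid (8·8=64): SSHHCc=2 SSHHcc=2 SSHhCc=4 SSHhcc=4 SShhCc=2 SShhcc=2 SsHHCc=4 SsHHcc=4 SsHhCc=8 SsHhcc=8 SshhCc=4 Sshhcc=4 ssHHCc=2 ssHHcc=2 ssHhCc=4 ssHhcc=4 sshhCc=2 sshhcc=2
ss H_ cc hits 6/64; gcd=2; 6÷2/64÷2 = 3/32

P(ss H_ cc) = 3/32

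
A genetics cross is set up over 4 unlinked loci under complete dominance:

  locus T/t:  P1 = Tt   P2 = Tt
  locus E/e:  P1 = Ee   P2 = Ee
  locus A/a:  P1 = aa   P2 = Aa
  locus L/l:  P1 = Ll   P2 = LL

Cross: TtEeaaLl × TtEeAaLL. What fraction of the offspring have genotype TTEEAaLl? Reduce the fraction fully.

TtEeaaLl gametes: TEaL×2, TEal×2, TeaL×2, Teal×2, tEaL×2, tEal×2, teaL×2, teal×2
TtEeAaLL gametes: TEAL×2, TEaL×2, TeAL×2, TeaL×2, tEAL×2, tEaL×2, teAL×2, teaL×2
TtEeaaLl×TtEeAaLL grid (16·16=256): TTEEAaLL=4 TTEEAaLl=4 TTEEaaLL=4 TTEEaaLl=4 TTEeAaLL=8 TTEeAaLl=8 TTEeaaLL=8 TTEeaaLl=8 TTeeAaLL=4 TTeeAaLl=4 TTeeaaLL=4 TTeeaaLl=4 TtEEAaLL=8 TtEEAaLl=8 TtEEaaLL=8 TtEEaaLl=8 TtEeAaLL=16 TtEeAaLl=16 TtEeaaLL=16 TtEeaaLl=16 TteeAaLL=8 TteeAaLl=8 TteeaaLL=8 TteeaaLl=8 ttEEAaLL=4 ttEEAaLl=4 ttEEaaLL=4 ttEEaaLl=4 ttEeAaLL=8 ttEeAaLl=8 ttEeaaLL=8 ttEeaaLl=8 tteeAaLL=4 tteeAaLl=4 tteeaaLL=4 tteeaaLl=4
TTEEAaLl hits 4/256; gcd=4; 4÷4/256÷4 = 1/64

P(TTEEAaLl) = 1/64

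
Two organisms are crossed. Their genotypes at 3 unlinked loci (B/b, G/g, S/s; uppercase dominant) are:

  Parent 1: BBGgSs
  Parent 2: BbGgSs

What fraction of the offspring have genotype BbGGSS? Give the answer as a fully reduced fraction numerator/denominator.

P(BbGGSS) = 1/32

BBGgSs gametes: BGS×2, BGs×2, BgS×2, Bgs×2
BbGgSs gametes: BGS×1, BGs×1, BgS×1, Bgs×1, bGS×1, bGs×1, bgS×1, bgs×1
BBGgSs×BbGgSs grid (8·8=64): BBGGSS=2 BBGGSs=4 BBGGss=2 BBGgSS=4 BBGgSs=8 BBGgss=4 BBggSS=2 BBggSs=4 BBggss=2 BbGGSS=2 BbGGSs=4 BbGGss=2 BbGgSS=4 BbGgSs=8 BbGgss=4 BbggSS=2 BbggSs=4 Bbggss=2
BbGGSS hits 2/64; gcd=2; 2÷2/64÷2 = 1/32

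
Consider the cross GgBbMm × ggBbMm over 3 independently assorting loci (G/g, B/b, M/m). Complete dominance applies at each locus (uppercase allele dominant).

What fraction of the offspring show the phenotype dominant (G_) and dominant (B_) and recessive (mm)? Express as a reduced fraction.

GgBbMm gametes: GBM×1, GBm×1, GbM×1, Gbm×1, gBM×1, gBm×1, gbM×1, gbm×1
ggBbMm gametes: gBM×2, gBm×2, gbM×2, gbm×2
GgBbMm×ggBbMm grid (8·8=64): GgBBMM=2 GgBBMm=4 GgBBmm=2 GgBbMM=4 GgBbMm=8 GgBbmm=4 GgbbMM=2 GgbbMm=4 Ggbbmm=2 ggBBMM=2 ggBBMm=4 ggBBmm=2 ggBbMM=4 ggBbMm=8 ggBbmm=4 ggbbMM=2 ggbbMm=4 ggbbmm=2
G_ B_ mm hits 6/64; gcd=2; 6÷2/64÷2 = 3/32

P(G_ B_ mm) = 3/32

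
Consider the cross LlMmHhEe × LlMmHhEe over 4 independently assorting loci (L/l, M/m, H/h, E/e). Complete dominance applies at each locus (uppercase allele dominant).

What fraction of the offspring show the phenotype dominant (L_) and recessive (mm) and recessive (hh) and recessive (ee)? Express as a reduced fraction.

LlMmHhEe gametes: LMHE×1, LMHe×1, LMhE×1, LMhe×1, LmHE×1, LmHe×1, LmhE×1, Lmhe×1, lMHE×1, lMHe×1, lMhE×1, lMhe×1, lmHE×1, lmHe×1, lmhE×1, lmhe×1
LlMmHhEe gametes: LMHE×1, LMHe×1, LMhE×1, LMhe×1, LmHE×1, LmHe×1, LmhE×1, Lmhe×1, lMHE×1, lMHe×1, lMhE×1, lMhe×1, lmHE×1, lmHe×1, lmhE×1, lmhe×1
LlMmHhEe×LlMmHhEe grid (16·16=256): LLMMHHEE=1 LLMMHHEe=2 LLMMHHee=1 LLMMHhEE=2 LLMMHhEe=4 LLMMHhee=2 LLMMhhEE=1 LLMMhhEe=2 LLMMhhee=1 LLMmHHEE=2 LLMmHHEe=4 LLMmHHee=2 LLMmHhEE=4 LLMmHhEe=8 LLMmHhee=4 LLMmhhEE=2 LLMmhhEe=4 LLMmhhee=2 LLmmHHEE=1 LLmmHHEe=2 LLmmHHee=1 LLmmHhEE=2 LLmmHhEe=4 LLmmHhee=2 LLmmhhEE=1 LLmmhhEe=2 LLmmhhee=1 LlMMHHEE=2 LlMMHHEe=4 LlMMHHee=2 LlMMHhEE=4 LlMMHhEe=8 LlMMHhee=4 LlMMhhEE=2 LlMMhhEe=4 LlMMhhee=2 LlMmHHEE=4 LlMmHHEe=8 LlMmHHee=4 LlMmHhEE=8 LlMmHhEe=16 LlMmHhee=8 LlMmhhEE=4 LlMmhhEe=8 LlMmhhee=4 LlmmHHEE=2 LlmmHHEe=4 LlmmHHee=2 LlmmHhEE=4 LlmmHhEe=8 LlmmHhee=4 LlmmhhEE=2 LlmmhhEe=4 Llmmhhee=2 llMMHHEE=1 llMMHHEe=2 llMMHHee=1 llMMHhEE=2 llMMHhEe=4 llMMHhee=2 llMMhhEE=1 llMMhhEe=2 llMMhhee=1 llMmHHEE=2 llMmHHEe=4 llMmHHee=2 llMmHhEE=4 llMmHhEe=8 llMmHhee=4 llMmhhEE=2 llMmhhEe=4 llMmhhee=2 llmmHHEE=1 llmmHHEe=2 llmmHHee=1 llmmHhEE=2 llmmHhEe=4 llmmHhee=2 llmmhhEE=1 llmmhhEe=2 llmmhhee=1
L_ mm hh ee hits 3/256; gcd=1; 3÷1/256÷1 = 3/256

P(L_ mm hh ee) = 3/256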